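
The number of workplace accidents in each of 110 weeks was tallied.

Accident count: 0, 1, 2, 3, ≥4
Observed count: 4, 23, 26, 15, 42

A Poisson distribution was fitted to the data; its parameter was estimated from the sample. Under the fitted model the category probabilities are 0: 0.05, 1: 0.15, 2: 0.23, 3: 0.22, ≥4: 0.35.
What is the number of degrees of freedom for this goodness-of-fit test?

3

There are k = 5 categories and 1 parameter estimated from the data, so df = 5 − 1 − 1 = 3.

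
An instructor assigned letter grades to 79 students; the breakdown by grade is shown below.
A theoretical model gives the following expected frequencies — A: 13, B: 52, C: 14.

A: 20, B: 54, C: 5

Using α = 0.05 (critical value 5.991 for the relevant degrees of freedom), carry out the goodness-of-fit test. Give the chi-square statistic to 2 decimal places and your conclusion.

9.63; reject

cat         O        E   (O−E)²/E
A          20       13      3.769
B          54       52      0.077
C           5       14      5.786
Sum = 9.63
df = 2. Since 9.63 > 5.991, we reject H₀.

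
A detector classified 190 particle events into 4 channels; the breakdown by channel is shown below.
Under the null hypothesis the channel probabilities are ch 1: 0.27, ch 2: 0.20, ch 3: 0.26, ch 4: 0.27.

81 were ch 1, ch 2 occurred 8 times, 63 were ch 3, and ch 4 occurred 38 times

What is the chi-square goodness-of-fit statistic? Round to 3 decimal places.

Expected counts E_i = n·p_i: 190×0.27 = 51.3, 190×0.20 = 38, 190×0.26 = 49.4, 190×0.27 = 51.3.
χ² = (81−51.3)²/51.3 + (8−38)²/38 + (63−49.4)²/49.4 + (38−51.3)²/51.3
   = 17.1947 + 23.6842 + 3.7441 + 3.4481
Sum = 48.071

48.071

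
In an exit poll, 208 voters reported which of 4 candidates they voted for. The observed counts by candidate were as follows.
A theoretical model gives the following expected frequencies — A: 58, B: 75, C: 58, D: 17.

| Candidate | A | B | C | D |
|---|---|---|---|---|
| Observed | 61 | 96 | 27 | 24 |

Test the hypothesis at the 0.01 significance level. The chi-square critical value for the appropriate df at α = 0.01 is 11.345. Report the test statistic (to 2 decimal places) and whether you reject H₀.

25.49; reject

χ² = (61−58)²/58 + (96−75)²/75 + (27−58)²/58 + (24−17)²/17
   = 0.155 + 5.880 + 16.569 + 2.882
Sum = 25.49
df = 3. Since 25.49 > 11.345, we reject H₀.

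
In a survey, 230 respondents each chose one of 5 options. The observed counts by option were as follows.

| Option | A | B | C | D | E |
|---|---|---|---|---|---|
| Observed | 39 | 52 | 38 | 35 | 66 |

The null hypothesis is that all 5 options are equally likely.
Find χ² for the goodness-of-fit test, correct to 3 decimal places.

Under H₀ each category has probability 1/5, so each expected count is 230/5 = 46.
cat         O        E   (O−E)²/E
A          39       46     1.0652
B          52       46     0.7826
C          38       46     1.3913
D          35       46     2.6304
E          66       46     8.6957
Sum = 14.565

14.565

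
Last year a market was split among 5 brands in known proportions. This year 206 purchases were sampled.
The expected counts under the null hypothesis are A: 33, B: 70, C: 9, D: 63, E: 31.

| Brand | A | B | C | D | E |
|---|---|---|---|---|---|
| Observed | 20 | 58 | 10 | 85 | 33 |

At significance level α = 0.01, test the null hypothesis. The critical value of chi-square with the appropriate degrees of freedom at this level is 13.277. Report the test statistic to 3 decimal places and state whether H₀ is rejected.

15.101; reject

χ² = (20−33)²/33 + (58−70)²/70 + (10−9)²/9 + (85−63)²/63 + (33−31)²/31
   = 5.1212 + 2.0571 + 0.1111 + 7.6825 + 0.1290
Sum = 15.101
df = 4. Since 15.101 > 13.277, we reject H₀.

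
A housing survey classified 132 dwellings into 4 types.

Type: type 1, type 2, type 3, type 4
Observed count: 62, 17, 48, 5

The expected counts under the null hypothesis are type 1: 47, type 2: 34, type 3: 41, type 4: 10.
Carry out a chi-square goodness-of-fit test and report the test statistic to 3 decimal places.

16.982

type 1: (62 − 47)²/47 = 225/47 = 4.7872
type 2: (17 − 34)²/34 = 289/34 = 8.5000
type 3: (48 − 41)²/41 = 49/41 = 1.1951
type 4: (5 − 10)²/10 = 25/10 = 2.5000
Sum = 16.982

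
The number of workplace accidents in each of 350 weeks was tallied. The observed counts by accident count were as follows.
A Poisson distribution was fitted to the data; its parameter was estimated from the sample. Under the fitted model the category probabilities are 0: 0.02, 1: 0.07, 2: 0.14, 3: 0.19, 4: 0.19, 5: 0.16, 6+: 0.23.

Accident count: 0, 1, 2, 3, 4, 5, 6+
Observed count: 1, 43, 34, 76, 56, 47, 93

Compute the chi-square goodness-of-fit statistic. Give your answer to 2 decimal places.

Expected counts E_i = n·p_i: 350×0.02 = 7, 350×0.07 = 24.5, 350×0.14 = 49, 350×0.19 = 66.5, 350×0.19 = 66.5, 350×0.16 = 56, 350×0.23 = 80.5.
0: (1 − 7)²/7 = 36/7 = 5.143
1: (43 − 24.5)²/24.5 = 342.25/24.5 = 13.969
2: (34 − 49)²/49 = 225/49 = 4.592
3: (76 − 66.5)²/66.5 = 90.25/66.5 = 1.357
4: (56 − 66.5)²/66.5 = 110.25/66.5 = 1.658
5: (47 − 56)²/56 = 81/56 = 1.446
6+: (93 − 80.5)²/80.5 = 156.25/80.5 = 1.941
Sum = 30.11

30.11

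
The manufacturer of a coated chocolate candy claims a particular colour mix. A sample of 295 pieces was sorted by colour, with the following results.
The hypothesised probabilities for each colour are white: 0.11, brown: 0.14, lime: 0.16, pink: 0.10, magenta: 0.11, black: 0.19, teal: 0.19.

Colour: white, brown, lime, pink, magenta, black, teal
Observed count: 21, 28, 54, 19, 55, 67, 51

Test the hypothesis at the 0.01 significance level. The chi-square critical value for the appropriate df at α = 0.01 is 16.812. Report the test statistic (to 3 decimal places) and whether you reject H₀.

Expected counts E_i = n·p_i: 295×0.11 = 32.45, 295×0.14 = 41.3, 295×0.16 = 47.2, 295×0.10 = 29.5, 295×0.11 = 32.45, 295×0.19 = 56.05, 295×0.19 = 56.05.
χ² = (21−32.45)²/32.45 + (28−41.3)²/41.3 + (54−47.2)²/47.2 + (19−29.5)²/29.5 + (55−32.45)²/32.45 + (67−56.05)²/56.05 + (51−56.05)²/56.05
   = 4.0401 + 4.2831 + 0.9797 + 3.7373 + 15.6703 + 2.1392 + 0.4550
Sum = 31.305
df = 6. Since 31.305 > 16.812, we reject H₀.

31.305; reject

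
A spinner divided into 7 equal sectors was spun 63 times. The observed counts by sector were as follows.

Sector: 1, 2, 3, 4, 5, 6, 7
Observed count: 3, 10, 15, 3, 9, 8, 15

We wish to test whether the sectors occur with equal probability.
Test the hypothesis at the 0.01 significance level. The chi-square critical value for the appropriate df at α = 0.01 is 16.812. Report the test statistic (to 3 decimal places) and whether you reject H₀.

Expected count for each of the 7 categories: 63/7 = 9.
χ² = (3−9)²/9 + (10−9)²/9 + (15−9)²/9 + (3−9)²/9 + (9−9)²/9 + (8−9)²/9 + (15−9)²/9
   = 4.0000 + 0.1111 + 4.0000 + 4.0000 + 0.0000 + 0.1111 + 4.0000
Sum = 16.222
df = 6. Since 16.222 < 16.812, we do not reject H₀.

16.222; do not reject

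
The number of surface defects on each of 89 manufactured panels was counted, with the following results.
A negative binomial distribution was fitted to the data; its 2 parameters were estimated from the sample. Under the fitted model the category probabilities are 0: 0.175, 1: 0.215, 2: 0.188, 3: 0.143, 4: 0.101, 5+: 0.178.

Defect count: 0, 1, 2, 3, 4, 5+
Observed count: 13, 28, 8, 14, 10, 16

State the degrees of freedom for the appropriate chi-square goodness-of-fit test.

There are k = 6 categories and 2 parameters estimated from the data, so df = 6 − 1 − 2 = 3.

3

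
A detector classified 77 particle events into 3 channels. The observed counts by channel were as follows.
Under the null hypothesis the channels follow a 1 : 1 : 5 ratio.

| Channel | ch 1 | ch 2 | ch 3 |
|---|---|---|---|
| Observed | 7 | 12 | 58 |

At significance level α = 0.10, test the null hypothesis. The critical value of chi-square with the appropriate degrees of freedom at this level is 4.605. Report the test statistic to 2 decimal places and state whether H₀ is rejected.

Ratio total = 7. Expected counts: 77×1/7 = 11, 77×1/7 = 11, 77×5/7 = 55.
ch 1: (7 − 11)²/11 = 16/11 = 1.455
ch 2: (12 − 11)²/11 = 1/11 = 0.091
ch 3: (58 − 55)²/55 = 9/55 = 0.164
Sum = 1.71
df = 2. Since 1.71 < 4.605, we do not reject H₀.

1.71; do not reject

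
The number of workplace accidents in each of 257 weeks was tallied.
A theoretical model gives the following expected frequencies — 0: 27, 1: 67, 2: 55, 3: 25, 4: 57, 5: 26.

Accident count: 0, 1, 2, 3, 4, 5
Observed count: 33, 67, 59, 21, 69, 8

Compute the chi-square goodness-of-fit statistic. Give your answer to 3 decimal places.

17.252

cat         O        E   (O−E)²/E
0          33       27     1.3333
1          67       67     0.0000
2          59       55     0.2909
3          21       25     0.6400
4          69       57     2.5263
5           8       26    12.4615
Sum = 17.252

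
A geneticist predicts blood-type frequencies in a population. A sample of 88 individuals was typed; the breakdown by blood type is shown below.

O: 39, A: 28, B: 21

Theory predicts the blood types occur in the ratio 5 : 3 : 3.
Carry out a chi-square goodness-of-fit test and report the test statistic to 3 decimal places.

Ratio total = 11. Expected counts: 88×5/11 = 40, 88×3/11 = 24, 88×3/11 = 24.
cat         O        E   (O−E)²/E
O          39       40     0.0250
A          28       24     0.6667
B          21       24     0.3750
Sum = 1.067

1.067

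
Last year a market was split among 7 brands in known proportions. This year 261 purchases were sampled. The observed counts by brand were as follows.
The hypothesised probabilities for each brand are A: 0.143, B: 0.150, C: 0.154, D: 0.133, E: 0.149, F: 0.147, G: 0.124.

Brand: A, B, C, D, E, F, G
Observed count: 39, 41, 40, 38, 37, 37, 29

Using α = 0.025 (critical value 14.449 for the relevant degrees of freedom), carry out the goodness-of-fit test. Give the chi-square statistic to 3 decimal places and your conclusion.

0.965; do not reject

Expected counts E_i = n·p_i: 261×0.143 = 37.323, 261×0.150 = 39.15, 261×0.154 = 40.194, 261×0.133 = 34.713, 261×0.149 = 38.889, 261×0.147 = 38.367, 261×0.124 = 32.364.
cat         O        E   (O−E)²/E
A          39   37.323     0.0754
B          41    39.15     0.0874
C          40   40.194     0.0009
D          38   34.713     0.3112
E          37   38.889     0.0918
F          37   38.367     0.0487
G          29   32.364     0.3497
Sum = 0.965
df = 6. Since 0.965 < 14.449, we do not reject H₀.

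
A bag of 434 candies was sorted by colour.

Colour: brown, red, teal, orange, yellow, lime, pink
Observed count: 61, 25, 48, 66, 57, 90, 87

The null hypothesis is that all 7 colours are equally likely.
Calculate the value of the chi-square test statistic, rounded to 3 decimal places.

48.645

Expected count for each of the 7 categories: 434/7 = 62.
cat         O        E   (O−E)²/E
brown      61       62     0.0161
red        25       62    22.0806
teal       48       62     3.1613
orange     66       62     0.2581
yellow     57       62     0.4032
lime       90       62    12.6452
pink       87       62    10.0806
Sum = 48.645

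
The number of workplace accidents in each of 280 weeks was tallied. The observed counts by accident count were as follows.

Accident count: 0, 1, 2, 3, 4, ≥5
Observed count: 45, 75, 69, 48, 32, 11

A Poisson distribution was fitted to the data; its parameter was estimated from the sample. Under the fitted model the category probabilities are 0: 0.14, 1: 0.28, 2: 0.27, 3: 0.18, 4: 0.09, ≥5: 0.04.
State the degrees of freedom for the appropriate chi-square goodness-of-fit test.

There are k = 6 categories and 1 parameter estimated from the data, so df = 6 − 1 − 1 = 4.

4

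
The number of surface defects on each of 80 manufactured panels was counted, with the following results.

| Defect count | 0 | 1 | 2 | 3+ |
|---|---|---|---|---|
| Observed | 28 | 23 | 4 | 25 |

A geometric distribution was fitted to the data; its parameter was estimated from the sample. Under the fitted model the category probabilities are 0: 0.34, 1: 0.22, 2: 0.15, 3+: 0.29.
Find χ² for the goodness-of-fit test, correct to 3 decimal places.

7.153

Expected counts E_i = n·p_i: 80×0.34 = 27.2, 80×0.22 = 17.6, 80×0.15 = 12, 80×0.29 = 23.2.
cat         O        E   (O−E)²/E
0          28     27.2     0.0235
1          23     17.6     1.6568
2           4       12     5.3333
3+         25     23.2     0.1397
Sum = 7.153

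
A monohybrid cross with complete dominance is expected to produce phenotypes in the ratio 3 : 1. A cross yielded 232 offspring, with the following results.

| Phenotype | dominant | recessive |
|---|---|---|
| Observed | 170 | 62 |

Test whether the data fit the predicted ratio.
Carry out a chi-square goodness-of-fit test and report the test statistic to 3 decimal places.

0.368

Ratio total = 4. Expected counts: 232×3/4 = 174, 232×1/4 = 58.
cat            O        E   (O−E)²/E
dominant     170      174     0.0920
recessive     62       58     0.2759
Sum = 0.368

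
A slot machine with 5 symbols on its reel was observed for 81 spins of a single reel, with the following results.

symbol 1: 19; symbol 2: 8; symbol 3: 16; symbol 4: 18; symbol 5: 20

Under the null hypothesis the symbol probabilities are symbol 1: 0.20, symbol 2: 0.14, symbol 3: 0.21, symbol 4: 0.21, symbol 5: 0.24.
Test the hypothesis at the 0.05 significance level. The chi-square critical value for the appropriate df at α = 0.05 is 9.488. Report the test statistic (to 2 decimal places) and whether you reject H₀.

Expected counts E_i = n·p_i: 81×0.20 = 16.2, 81×0.14 = 11.34, 81×0.21 = 17.01, 81×0.21 = 17.01, 81×0.24 = 19.44.
symbol 1: (19 − 16.2)²/16.2 = 7.84/16.2 = 0.484
symbol 2: (8 − 11.34)²/11.34 = 11.1556/11.34 = 0.984
symbol 3: (16 − 17.01)²/17.01 = 1.0201/17.01 = 0.060
symbol 4: (18 − 17.01)²/17.01 = 0.9801/17.01 = 0.058
symbol 5: (20 − 19.44)²/19.44 = 0.3136/19.44 = 0.016
Sum = 1.60
df = 4. Since 1.60 < 9.488, we do not reject H₀.

1.60; do not reject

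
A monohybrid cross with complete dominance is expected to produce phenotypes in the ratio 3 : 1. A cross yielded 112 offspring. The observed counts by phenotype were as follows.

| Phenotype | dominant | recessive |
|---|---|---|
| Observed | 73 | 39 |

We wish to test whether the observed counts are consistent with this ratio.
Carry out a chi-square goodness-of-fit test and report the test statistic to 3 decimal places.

5.762

Ratio total = 4. Expected counts: 112×3/4 = 84, 112×1/4 = 28.
χ² = (73−84)²/84 + (39−28)²/28
   = 1.4405 + 4.3214
Sum = 5.762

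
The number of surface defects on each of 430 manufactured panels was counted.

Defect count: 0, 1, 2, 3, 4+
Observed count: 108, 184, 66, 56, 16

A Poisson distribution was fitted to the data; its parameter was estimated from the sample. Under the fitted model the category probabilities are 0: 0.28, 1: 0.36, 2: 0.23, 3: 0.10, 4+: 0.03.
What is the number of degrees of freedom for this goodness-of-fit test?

3

There are k = 5 categories and 1 parameter estimated from the data, so df = 5 − 1 − 1 = 3.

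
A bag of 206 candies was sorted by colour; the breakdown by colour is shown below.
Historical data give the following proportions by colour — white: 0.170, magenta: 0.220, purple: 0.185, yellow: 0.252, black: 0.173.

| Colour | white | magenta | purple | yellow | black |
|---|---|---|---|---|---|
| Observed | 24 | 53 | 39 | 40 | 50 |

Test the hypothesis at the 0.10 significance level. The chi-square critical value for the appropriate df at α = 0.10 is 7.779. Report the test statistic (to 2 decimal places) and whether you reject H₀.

Expected counts E_i = n·p_i: 206×0.170 = 35.02, 206×0.220 = 45.32, 206×0.185 = 38.11, 206×0.252 = 51.912, 206×0.173 = 35.638.
χ² = (24−35.02)²/35.02 + (53−45.32)²/45.32 + (39−38.11)²/38.11 + (40−51.912)²/51.912 + (50−35.638)²/35.638
   = 3.468 + 1.301 + 0.021 + 2.733 + 5.788
Sum = 13.31
df = 4. Since 13.31 > 7.779, we reject H₀.

13.31; reject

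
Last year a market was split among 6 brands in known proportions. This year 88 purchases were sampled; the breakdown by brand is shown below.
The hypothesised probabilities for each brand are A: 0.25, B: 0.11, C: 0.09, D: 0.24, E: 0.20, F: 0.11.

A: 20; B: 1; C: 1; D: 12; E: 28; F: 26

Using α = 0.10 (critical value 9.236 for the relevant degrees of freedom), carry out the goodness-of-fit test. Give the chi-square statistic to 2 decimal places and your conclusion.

51.61; reject

Expected counts E_i = n·p_i: 88×0.25 = 22, 88×0.11 = 9.68, 88×0.09 = 7.92, 88×0.24 = 21.12, 88×0.20 = 17.6, 88×0.11 = 9.68.
A: (20 − 22)²/22 = 4/22 = 0.182
B: (1 − 9.68)²/9.68 = 75.3424/9.68 = 7.783
C: (1 − 7.92)²/7.92 = 47.8864/7.92 = 6.046
D: (12 − 21.12)²/21.12 = 83.1744/21.12 = 3.938
E: (28 − 17.6)²/17.6 = 108.16/17.6 = 6.145
F: (26 − 9.68)²/9.68 = 266.3424/9.68 = 27.515
Sum = 51.61
df = 5. Since 51.61 > 9.236, we reject H₀.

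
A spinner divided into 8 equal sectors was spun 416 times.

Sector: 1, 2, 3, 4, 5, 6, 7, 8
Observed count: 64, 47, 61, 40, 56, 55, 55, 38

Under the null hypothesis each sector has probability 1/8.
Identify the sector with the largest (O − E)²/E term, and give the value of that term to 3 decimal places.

Under H₀ each category has probability 1/8, so each expected count is 416/8 = 52.
χ² = (64−52)²/52 + (47−52)²/52 + (61−52)²/52 + (40−52)²/52 + (56−52)²/52 + (55−52)²/52 + (55−52)²/52 + (38−52)²/52
   = 2.7692 + 0.4808 + 1.5577 + 2.7692 + 0.3077 + 0.1731 + 0.1731 + 3.7692
The largest term is for 8: 3.769.

8, 3.769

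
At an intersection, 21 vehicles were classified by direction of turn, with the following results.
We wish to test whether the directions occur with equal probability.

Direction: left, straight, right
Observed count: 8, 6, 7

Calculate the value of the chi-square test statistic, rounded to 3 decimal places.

Expected count for each of the 3 categories: 21/3 = 7.
cat           O        E   (O−E)²/E
left          8        7     0.1429
straight      6        7     0.1429
right         7        7     0.0000
Sum = 0.286

0.286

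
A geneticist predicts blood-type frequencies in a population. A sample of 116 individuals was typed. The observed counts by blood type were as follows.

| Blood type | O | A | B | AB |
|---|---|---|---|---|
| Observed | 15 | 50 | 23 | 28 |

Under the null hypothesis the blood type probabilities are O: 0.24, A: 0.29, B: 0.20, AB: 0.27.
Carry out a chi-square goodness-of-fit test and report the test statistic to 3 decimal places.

14.232

Expected counts E_i = n·p_i: 116×0.24 = 27.84, 116×0.29 = 33.64, 116×0.20 = 23.2, 116×0.27 = 31.32.
χ² = (15−27.84)²/27.84 + (50−33.64)²/33.64 + (23−23.2)²/23.2 + (28−31.32)²/31.32
   = 5.9219 + 7.9563 + 0.0017 + 0.3519
Sum = 14.232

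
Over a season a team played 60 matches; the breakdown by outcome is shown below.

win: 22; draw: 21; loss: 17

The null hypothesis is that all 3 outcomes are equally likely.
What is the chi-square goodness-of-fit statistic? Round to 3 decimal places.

Expected count for each of the 3 categories: 60/3 = 20.
cat         O        E   (O−E)²/E
win        22       20     0.2000
draw       21       20     0.0500
loss       17       20     0.4500
Sum = 0.700

0.700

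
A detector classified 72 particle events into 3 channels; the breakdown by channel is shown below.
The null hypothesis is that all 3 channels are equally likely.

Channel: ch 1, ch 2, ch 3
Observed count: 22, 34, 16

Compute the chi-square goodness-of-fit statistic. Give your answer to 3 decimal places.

Expected count for each of the 3 categories: 72/3 = 24.
cat         O        E   (O−E)²/E
ch 1       22       24     0.1667
ch 2       34       24     4.1667
ch 3       16       24     2.6667
Sum = 7.000

7.000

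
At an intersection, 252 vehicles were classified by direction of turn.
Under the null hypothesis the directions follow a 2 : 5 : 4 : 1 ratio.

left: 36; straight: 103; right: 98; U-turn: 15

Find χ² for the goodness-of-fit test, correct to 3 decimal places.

Ratio total = 12. Expected counts: 252×2/12 = 42, 252×5/12 = 105, 252×4/12 = 84, 252×1/12 = 21.
cat           O        E   (O−E)²/E
left         36       42     0.8571
straight    103      105     0.0381
right        98       84     2.3333
U-turn       15       21     1.7143
Sum = 4.943

4.943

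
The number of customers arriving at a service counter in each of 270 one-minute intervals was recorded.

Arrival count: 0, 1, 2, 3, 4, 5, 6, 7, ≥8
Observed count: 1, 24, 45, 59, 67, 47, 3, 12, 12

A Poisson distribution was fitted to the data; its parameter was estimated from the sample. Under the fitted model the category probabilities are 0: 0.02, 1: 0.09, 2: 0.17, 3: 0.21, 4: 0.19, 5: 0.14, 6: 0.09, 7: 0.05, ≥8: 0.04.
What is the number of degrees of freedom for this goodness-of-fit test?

7

There are k = 9 categories and 1 parameter estimated from the data, so df = 9 − 1 − 1 = 7.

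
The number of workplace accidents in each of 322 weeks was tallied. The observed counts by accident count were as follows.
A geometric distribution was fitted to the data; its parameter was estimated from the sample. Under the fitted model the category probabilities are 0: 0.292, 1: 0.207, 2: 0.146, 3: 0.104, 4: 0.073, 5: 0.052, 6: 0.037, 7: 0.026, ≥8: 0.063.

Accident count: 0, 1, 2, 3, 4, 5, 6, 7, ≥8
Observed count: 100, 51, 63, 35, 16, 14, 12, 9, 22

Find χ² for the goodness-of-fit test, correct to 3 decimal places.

Expected counts E_i = n·p_i: 322×0.292 = 94.024, 322×0.207 = 66.654, 322×0.146 = 47.012, 322×0.104 = 33.488, 322×0.073 = 23.506, 322×0.052 = 16.744, 322×0.037 = 11.914, 322×0.026 = 8.372, 322×0.063 = 20.286.
χ² = (100−94.024)²/94.024 + (51−66.654)²/66.654 + (63−47.012)²/47.012 + (35−33.488)²/33.488 + (16−23.506)²/23.506 + (14−16.744)²/16.744 + (12−11.914)²/11.914 + (9−8.372)²/8.372 + (22−20.286)²/20.286
   = 0.3798 + 3.6764 + 5.4373 + 0.0683 + 2.3968 + 0.4497 + 0.0006 + 0.0471 + 0.1448
Sum = 12.601

12.601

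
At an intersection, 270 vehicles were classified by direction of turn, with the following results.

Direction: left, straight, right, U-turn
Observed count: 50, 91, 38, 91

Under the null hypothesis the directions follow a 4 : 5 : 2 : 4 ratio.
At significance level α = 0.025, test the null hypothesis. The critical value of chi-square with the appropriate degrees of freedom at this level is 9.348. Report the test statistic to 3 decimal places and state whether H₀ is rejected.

11.858; reject

Ratio total = 15. Expected counts: 270×4/15 = 72, 270×5/15 = 90, 270×2/15 = 36, 270×4/15 = 72.
cat           O        E   (O−E)²/E
left         50       72     6.7222
straight     91       90     0.0111
right        38       36     0.1111
U-turn       91       72     5.0139
Sum = 11.858
df = 3. Since 11.858 > 9.348, we reject H₀.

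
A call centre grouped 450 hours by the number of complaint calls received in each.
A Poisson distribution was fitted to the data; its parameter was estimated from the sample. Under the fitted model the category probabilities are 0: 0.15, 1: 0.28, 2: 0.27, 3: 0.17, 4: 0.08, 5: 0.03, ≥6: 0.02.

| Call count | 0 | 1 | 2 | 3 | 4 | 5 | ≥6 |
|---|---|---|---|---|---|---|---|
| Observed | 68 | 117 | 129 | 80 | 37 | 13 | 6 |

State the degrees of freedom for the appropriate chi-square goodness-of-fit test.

There are k = 7 categories and 1 parameter estimated from the data, so df = 7 − 1 − 1 = 5.

5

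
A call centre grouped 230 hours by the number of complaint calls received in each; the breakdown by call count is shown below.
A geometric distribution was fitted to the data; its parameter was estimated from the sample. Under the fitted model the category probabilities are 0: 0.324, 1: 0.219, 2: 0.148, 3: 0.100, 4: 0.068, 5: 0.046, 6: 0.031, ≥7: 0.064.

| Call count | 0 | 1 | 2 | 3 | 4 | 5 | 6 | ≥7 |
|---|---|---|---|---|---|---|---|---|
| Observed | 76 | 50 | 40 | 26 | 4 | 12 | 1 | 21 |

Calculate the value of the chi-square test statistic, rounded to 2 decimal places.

Expected counts E_i = n·p_i: 230×0.324 = 74.52, 230×0.219 = 50.37, 230×0.148 = 34.04, 230×0.100 = 23, 230×0.068 = 15.64, 230×0.046 = 10.58, 230×0.031 = 7.13, 230×0.064 = 14.72.
χ² = (76−74.52)²/74.52 + (50−50.37)²/50.37 + (40−34.04)²/34.04 + (26−23)²/23 + (4−15.64)²/15.64 + (12−10.58)²/10.58 + (1−7.13)²/7.13 + (21−14.72)²/14.72
   = 0.029 + 0.003 + 1.044 + 0.391 + 8.663 + 0.191 + 5.270 + 2.679
Sum = 18.27

18.27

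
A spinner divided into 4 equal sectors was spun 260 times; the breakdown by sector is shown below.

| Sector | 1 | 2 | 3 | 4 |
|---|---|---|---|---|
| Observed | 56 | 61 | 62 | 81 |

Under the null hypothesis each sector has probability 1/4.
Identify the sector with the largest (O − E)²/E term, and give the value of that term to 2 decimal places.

4, 3.94

Expected count for each of the 4 categories: 260/4 = 65.
χ² = (56−65)²/65 + (61−65)²/65 + (62−65)²/65 + (81−65)²/65
   = 1.246 + 0.246 + 0.138 + 3.938
The largest term is for 4: 3.94.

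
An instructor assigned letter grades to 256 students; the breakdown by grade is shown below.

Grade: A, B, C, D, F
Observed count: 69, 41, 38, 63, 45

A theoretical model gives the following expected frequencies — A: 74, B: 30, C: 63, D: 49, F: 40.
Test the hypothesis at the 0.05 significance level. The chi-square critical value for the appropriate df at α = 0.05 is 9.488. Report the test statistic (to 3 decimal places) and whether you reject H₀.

18.917; reject

A: (69 − 74)²/74 = 25/74 = 0.3378
B: (41 − 30)²/30 = 121/30 = 4.0333
C: (38 − 63)²/63 = 625/63 = 9.9206
D: (63 − 49)²/49 = 196/49 = 4.0000
F: (45 − 40)²/40 = 25/40 = 0.6250
Sum = 18.917
df = 4. Since 18.917 > 9.488, we reject H₀.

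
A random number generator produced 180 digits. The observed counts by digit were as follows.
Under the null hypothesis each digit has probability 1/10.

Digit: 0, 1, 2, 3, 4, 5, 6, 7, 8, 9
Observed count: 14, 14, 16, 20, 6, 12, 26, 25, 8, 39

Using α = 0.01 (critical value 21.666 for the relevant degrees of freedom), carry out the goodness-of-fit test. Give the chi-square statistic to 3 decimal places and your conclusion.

48.556; reject

Under H₀ each category has probability 1/10, so each expected count is 180/10 = 18.
χ² = (14−18)²/18 + (14−18)²/18 + (16−18)²/18 + (20−18)²/18 + (6−18)²/18 + (12−18)²/18 + (26−18)²/18 + (25−18)²/18 + (8−18)²/18 + (39−18)²/18
   = 0.8889 + 0.8889 + 0.2222 + 0.2222 + 8.0000 + 2.0000 + 3.5556 + 2.7222 + 5.5556 + 24.5000
Sum = 48.556
df = 9. Since 48.556 > 21.666, we reject H₀.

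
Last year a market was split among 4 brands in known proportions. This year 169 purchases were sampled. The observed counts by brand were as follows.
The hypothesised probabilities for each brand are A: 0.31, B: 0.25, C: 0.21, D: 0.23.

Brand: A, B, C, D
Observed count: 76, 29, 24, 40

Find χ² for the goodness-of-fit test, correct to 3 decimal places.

Expected counts E_i = n·p_i: 169×0.31 = 52.39, 169×0.25 = 42.25, 169×0.21 = 35.49, 169×0.23 = 38.87.
cat         O        E   (O−E)²/E
A          76    52.39    10.6400
B          29    42.25     4.1553
C          24    35.49     3.7199
D          40    38.87     0.0329
Sum = 18.548

18.548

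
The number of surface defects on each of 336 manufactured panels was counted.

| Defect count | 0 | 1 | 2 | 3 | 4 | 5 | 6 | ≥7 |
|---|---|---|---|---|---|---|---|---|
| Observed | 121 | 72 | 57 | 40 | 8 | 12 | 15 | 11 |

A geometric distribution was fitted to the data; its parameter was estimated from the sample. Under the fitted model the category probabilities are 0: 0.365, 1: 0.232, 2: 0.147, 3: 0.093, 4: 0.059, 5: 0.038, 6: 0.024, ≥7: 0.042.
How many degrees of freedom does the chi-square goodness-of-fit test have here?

6

There are k = 8 categories and 1 parameter estimated from the data, so df = 8 − 1 − 1 = 6.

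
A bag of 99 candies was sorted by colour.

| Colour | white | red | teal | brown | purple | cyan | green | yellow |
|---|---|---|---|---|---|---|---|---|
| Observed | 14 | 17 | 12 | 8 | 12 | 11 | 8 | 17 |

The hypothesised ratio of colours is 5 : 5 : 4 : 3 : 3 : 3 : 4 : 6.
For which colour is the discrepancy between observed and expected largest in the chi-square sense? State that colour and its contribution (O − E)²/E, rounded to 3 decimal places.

green, 1.333

Ratio total = 33. Expected counts: 99×5/33 = 15, 99×5/33 = 15, 99×4/33 = 12, 99×3/33 = 9, 99×3/33 = 9, 99×3/33 = 9, 99×4/33 = 12, 99×6/33 = 18.
cat         O        E   (O−E)²/E
white      14       15     0.0667
red        17       15     0.2667
teal       12       12     0.0000
brown       8        9     0.1111
purple     12        9     1.0000
cyan       11        9     0.4444
green       8       12     1.3333
yellow     17       18     0.0556
The largest term is for green: 1.333.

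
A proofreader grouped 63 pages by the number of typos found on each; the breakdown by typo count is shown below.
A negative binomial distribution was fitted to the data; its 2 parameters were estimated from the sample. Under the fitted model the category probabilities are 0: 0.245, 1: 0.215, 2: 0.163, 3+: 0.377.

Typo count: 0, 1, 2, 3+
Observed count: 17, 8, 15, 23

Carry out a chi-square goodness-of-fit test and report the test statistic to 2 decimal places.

4.63

Expected counts E_i = n·p_i: 63×0.245 = 15.435, 63×0.215 = 13.545, 63×0.163 = 10.269, 63×0.377 = 23.751.
0: (17 − 15.435)²/15.435 = 2.449225/15.435 = 0.159
1: (8 − 13.545)²/13.545 = 30.747025/13.545 = 2.270
2: (15 − 10.269)²/10.269 = 22.382361/10.269 = 2.180
3+: (23 − 23.751)²/23.751 = 0.564001/23.751 = 0.024
Sum = 4.63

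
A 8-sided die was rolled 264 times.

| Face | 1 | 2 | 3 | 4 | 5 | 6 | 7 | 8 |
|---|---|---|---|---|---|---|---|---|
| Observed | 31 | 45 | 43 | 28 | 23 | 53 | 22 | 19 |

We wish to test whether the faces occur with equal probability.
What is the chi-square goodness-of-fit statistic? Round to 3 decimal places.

33.030

Expected count for each of the 8 categories: 264/8 = 33.
χ² = (31−33)²/33 + (45−33)²/33 + (43−33)²/33 + (28−33)²/33 + (23−33)²/33 + (53−33)²/33 + (22−33)²/33 + (19−33)²/33
   = 0.1212 + 4.3636 + 3.0303 + 0.7576 + 3.0303 + 12.1212 + 3.6667 + 5.9394
Sum = 33.030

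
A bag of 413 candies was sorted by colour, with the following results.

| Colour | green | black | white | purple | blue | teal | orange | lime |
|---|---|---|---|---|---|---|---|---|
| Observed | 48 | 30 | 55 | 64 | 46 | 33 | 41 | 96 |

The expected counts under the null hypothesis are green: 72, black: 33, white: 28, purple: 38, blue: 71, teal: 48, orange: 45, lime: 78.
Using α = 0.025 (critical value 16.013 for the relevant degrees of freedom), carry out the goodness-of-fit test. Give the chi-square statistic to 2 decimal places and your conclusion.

70.10; reject

χ² = (48−72)²/72 + (30−33)²/33 + (55−28)²/28 + (64−38)²/38 + (46−71)²/71 + (33−48)²/48 + (41−45)²/45 + (96−78)²/78
   = 8.000 + 0.273 + 26.036 + 17.789 + 8.803 + 4.688 + 0.356 + 4.154
Sum = 70.10
df = 7. Since 70.10 > 16.013, we reject H₀.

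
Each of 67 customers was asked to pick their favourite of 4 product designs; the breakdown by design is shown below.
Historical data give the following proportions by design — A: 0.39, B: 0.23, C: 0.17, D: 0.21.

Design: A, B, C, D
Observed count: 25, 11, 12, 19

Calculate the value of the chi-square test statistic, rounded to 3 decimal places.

3.071

Expected counts E_i = n·p_i: 67×0.39 = 26.13, 67×0.23 = 15.41, 67×0.17 = 11.39, 67×0.21 = 14.07.
χ² = (25−26.13)²/26.13 + (11−15.41)²/15.41 + (12−11.39)²/11.39 + (19−14.07)²/14.07
   = 0.0489 + 1.2620 + 0.0327 + 1.7274
Sum = 3.071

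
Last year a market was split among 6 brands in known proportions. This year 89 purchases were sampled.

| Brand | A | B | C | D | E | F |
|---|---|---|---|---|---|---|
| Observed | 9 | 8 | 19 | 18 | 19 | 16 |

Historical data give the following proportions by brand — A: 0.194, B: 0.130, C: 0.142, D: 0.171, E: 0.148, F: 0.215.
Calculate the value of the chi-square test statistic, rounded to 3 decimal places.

11.862

Expected counts E_i = n·p_i: 89×0.194 = 17.266, 89×0.130 = 11.57, 89×0.142 = 12.638, 89×0.171 = 15.219, 89×0.148 = 13.172, 89×0.215 = 19.135.
A: (9 − 17.266)²/17.266 = 68.326756/17.266 = 3.9573
B: (8 − 11.57)²/11.57 = 12.7449/11.57 = 1.1015
C: (19 − 12.638)²/12.638 = 40.475044/12.638 = 3.2026
D: (18 − 15.219)²/15.219 = 7.733961/15.219 = 0.5082
E: (19 − 13.172)²/13.172 = 33.965584/13.172 = 2.5786
F: (16 − 19.135)²/19.135 = 9.828225/19.135 = 0.5136
Sum = 11.862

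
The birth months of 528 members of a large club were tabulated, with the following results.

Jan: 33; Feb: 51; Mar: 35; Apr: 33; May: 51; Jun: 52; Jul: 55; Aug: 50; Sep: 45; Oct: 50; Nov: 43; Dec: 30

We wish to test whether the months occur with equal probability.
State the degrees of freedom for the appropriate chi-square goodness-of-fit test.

There are k = 12 categories and no parameters were estimated from the data, so df = 12 − 1 = 11.

11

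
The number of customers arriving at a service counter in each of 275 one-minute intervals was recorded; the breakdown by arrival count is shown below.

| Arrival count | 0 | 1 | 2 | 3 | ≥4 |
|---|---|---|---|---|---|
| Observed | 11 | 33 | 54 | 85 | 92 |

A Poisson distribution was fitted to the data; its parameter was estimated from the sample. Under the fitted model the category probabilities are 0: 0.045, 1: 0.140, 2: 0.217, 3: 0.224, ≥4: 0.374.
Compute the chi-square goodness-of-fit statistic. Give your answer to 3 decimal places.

Expected counts E_i = n·p_i: 275×0.045 = 12.375, 275×0.140 = 38.5, 275×0.217 = 59.675, 275×0.224 = 61.6, 275×0.374 = 102.85.
0: (11 − 12.375)²/12.375 = 1.890625/12.375 = 0.1528
1: (33 − 38.5)²/38.5 = 30.25/38.5 = 0.7857
2: (54 − 59.675)²/59.675 = 32.205625/59.675 = 0.5397
3: (85 − 61.6)²/61.6 = 547.56/61.6 = 8.8890
≥4: (92 − 102.85)²/102.85 = 117.7225/102.85 = 1.1446
Sum = 11.512

11.512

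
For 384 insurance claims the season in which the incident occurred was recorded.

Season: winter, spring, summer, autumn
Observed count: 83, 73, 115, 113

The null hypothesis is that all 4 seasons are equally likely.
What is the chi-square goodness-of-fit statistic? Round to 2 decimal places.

14.04

Under H₀ each category has probability 1/4, so each expected count is 384/4 = 96.
cat         O        E   (O−E)²/E
winter     83       96      1.760
spring     73       96      5.510
summer    115       96      3.760
autumn    113       96      3.010
Sum = 14.04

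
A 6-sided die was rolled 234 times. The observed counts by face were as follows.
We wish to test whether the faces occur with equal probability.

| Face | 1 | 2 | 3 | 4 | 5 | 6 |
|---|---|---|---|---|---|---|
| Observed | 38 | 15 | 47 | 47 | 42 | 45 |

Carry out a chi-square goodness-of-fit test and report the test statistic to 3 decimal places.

19.231

Expected count for each of the 6 categories: 234/6 = 39.
1: (38 − 39)²/39 = 1/39 = 0.0256
2: (15 − 39)²/39 = 576/39 = 14.7692
3: (47 − 39)²/39 = 64/39 = 1.6410
4: (47 − 39)²/39 = 64/39 = 1.6410
5: (42 − 39)²/39 = 9/39 = 0.2308
6: (45 − 39)²/39 = 36/39 = 0.9231
Sum = 19.231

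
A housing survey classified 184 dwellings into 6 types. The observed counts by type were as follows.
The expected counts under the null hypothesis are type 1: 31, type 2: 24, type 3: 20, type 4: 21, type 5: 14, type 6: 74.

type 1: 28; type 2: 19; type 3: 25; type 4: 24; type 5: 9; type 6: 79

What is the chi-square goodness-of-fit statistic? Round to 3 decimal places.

type 1: (28 − 31)²/31 = 9/31 = 0.2903
type 2: (19 − 24)²/24 = 25/24 = 1.0417
type 3: (25 − 20)²/20 = 25/20 = 1.2500
type 4: (24 − 21)²/21 = 9/21 = 0.4286
type 5: (9 − 14)²/14 = 25/14 = 1.7857
type 6: (79 − 74)²/74 = 25/74 = 0.3378
Sum = 5.134

5.134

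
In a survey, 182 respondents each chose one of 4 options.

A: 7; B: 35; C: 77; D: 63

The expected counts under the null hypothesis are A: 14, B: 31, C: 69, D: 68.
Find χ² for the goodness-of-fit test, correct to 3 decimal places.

5.311

cat         O        E   (O−E)²/E
A           7       14     3.5000
B          35       31     0.5161
C          77       69     0.9275
D          63       68     0.3676
Sum = 5.311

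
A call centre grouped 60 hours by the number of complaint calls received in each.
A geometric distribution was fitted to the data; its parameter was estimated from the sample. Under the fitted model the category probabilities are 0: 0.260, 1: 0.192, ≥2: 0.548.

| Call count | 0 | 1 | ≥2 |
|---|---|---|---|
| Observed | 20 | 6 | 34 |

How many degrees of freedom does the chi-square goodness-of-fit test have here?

There are k = 3 categories and 1 parameter estimated from the data, so df = 3 − 1 − 1 = 1.

1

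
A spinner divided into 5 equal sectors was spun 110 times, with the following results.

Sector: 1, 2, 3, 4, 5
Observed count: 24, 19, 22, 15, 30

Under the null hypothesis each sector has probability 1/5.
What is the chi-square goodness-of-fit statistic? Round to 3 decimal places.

Expected count for each of the 5 categories: 110/5 = 22.
χ² = (24−22)²/22 + (19−22)²/22 + (22−22)²/22 + (15−22)²/22 + (30−22)²/22
   = 0.1818 + 0.4091 + 0.0000 + 2.2273 + 2.9091
Sum = 5.727

5.727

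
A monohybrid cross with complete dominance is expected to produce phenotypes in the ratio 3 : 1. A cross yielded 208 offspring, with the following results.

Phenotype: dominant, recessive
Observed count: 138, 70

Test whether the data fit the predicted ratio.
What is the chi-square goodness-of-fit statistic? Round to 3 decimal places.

8.308

Ratio total = 4. Expected counts: 208×3/4 = 156, 208×1/4 = 52.
dominant: (138 − 156)²/156 = 324/156 = 2.0769
recessive: (70 − 52)²/52 = 324/52 = 6.2308
Sum = 8.308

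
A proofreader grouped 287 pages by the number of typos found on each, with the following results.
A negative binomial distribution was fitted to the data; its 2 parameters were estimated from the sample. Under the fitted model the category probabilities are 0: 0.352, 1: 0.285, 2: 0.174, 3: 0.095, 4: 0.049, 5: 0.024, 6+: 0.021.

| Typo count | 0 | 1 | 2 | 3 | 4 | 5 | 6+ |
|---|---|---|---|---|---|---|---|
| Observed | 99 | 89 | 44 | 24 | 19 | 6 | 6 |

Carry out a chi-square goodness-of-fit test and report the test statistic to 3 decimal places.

Expected counts E_i = n·p_i: 287×0.352 = 101.024, 287×0.285 = 81.795, 287×0.174 = 49.938, 287×0.095 = 27.265, 287×0.049 = 14.063, 287×0.024 = 6.888, 287×0.021 = 6.027.
cat         O        E   (O−E)²/E
0          99  101.024     0.0406
1          89   81.795     0.6347
2          44   49.938     0.7061
3          24   27.265     0.3910
4          19   14.063     1.7332
5           6    6.888     0.1145
6+          6    6.027     0.0001
Sum = 3.620

3.620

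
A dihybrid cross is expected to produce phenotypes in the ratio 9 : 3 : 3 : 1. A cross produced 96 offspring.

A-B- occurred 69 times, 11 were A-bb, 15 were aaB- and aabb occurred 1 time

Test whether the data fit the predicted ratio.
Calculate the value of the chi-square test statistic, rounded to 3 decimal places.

Ratio total = 16. Expected counts: 96×9/16 = 54, 96×3/16 = 18, 96×3/16 = 18, 96×1/16 = 6.
cat         O        E   (O−E)²/E
A-B-       69       54     4.1667
A-bb       11       18     2.7222
aaB-       15       18     0.5000
aabb        1        6     4.1667
Sum = 11.556

11.556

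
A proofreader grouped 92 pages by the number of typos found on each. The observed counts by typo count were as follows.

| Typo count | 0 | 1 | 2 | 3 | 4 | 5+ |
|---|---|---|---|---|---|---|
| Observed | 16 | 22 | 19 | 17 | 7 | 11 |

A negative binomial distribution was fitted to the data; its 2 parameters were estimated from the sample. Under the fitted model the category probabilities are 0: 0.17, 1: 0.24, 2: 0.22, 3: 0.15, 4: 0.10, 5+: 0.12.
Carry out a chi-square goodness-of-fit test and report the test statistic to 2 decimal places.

1.35

Expected counts E_i = n·p_i: 92×0.17 = 15.64, 92×0.24 = 22.08, 92×0.22 = 20.24, 92×0.15 = 13.8, 92×0.10 = 9.2, 92×0.12 = 11.04.
0: (16 − 15.64)²/15.64 = 0.1296/15.64 = 0.008
1: (22 − 22.08)²/22.08 = 0.0064/22.08 = 0.000
2: (19 − 20.24)²/20.24 = 1.5376/20.24 = 0.076
3: (17 − 13.8)²/13.8 = 10.24/13.8 = 0.742
4: (7 − 9.2)²/9.2 = 4.84/9.2 = 0.526
5+: (11 − 11.04)²/11.04 = 0.0016/11.04 = 0.000
Sum = 1.35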